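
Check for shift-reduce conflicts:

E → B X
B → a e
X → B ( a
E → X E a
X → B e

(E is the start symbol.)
A shift-reduce conflict occurs when an LR(0) state has both:
  - a complete (reduce) item [A → α .] (dot at the end), and
  - a shift item [B → β . c γ] (dot before a terminal).

Augment with E' → E and build the canonical LR(0) collection (I0 = CLOSURE({[E' → . E]}), then GOTO on every symbol after a dot until no new states appear). It has 13 states:
  I0: { [B → . a e], [E → . B X], [E → . X E a], [E' → . E], [X → . B ( a], [X → . B e] }  — shift
  I1: { [B → . a e], [E → B . X], [X → . B ( a], [X → . B e], [X → B . ( a], [X → B . e] }  — shift
  I2: { [E' → E .] }  — accept
  I3: { [B → . a e], [E → . B X], [E → . X E a], [E → X . E a], [X → . B ( a], [X → . B e] }  — shift
  I4: { [B → a . e] }  — shift
  I5: { [B → a e .] }  — reduce
  I6: { [E → X E . a] }  — shift
  I7: { [E → X E a .] }  — reduce
  I8: { [X → B ( . a] }  — shift
  I9: { [X → B . ( a], [X → B . e] }  — shift
  I10: { [E → B X .] }  — reduce
  I11: { [X → B e .] }  — reduce
  I12: { [X → B ( a .] }  — reduce

No state contains both a complete item and a shift item.

Answer: No shift-reduce conflicts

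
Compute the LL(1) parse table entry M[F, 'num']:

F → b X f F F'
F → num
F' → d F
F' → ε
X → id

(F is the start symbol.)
F → num

To find M[F, 'num'], we find productions for F where 'num' is in the predict set (PREDICT(N → α) = (FIRST(α) \ {ε}) ∪ (FOLLOW(N) if α ⇒* ε)).

F → b X f F F': PREDICT = { 'b' }
F → num: PREDICT = { 'num' }
  'num' is in predict set, so this production goes in M[F, 'num']

M[F, 'num'] = F → num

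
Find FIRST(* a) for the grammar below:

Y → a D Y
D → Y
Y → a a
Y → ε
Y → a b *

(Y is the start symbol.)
{ '*' }

To compute FIRST(* a), process the symbols left to right:
Symbol * is a terminal. Add '*' and stop.
FIRST(* a) = { '*' }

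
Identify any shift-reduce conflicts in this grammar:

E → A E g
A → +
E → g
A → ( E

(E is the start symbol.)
No shift-reduce conflicts

A shift-reduce conflict occurs when an LR(0) state has both:
  - a complete (reduce) item [A → α .] (dot at the end), and
  - a shift item [B → β . c γ] (dot before a terminal).

Augment with E' → E and build the canonical LR(0) collection (I0 = CLOSURE({[E' → . E]}), then GOTO on every symbol after a dot until no new states appear). It has 9 states:
  I0: { [A → . ( E], [A → . +], [E → . A E g], [E → . g], [E' → . E] }  — shift
  I1: { [A → ( . E], [A → . ( E], [A → . +], [E → . A E g], [E → . g] }  — shift
  I2: { [A → + .] }  — reduce
  I3: { [A → . ( E], [A → . +], [E → . A E g], [E → . g], [E → A . E g] }  — shift
  I4: { [E' → E .] }  — accept
  I5: { [E → g .] }  — reduce
  I6: { [E → A E . g] }  — shift
  I7: { [E → A E g .] }  — reduce
  I8: { [A → ( E .] }  — reduce

No state contains both a complete item and a shift item.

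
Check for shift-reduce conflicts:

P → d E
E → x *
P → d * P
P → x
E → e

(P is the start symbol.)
A shift-reduce conflict occurs when an LR(0) state has both:
  - a complete (reduce) item [A → α .] (dot at the end), and
  - a shift item [B → β . c γ] (dot before a terminal).

Augment with P' → P and build the canonical LR(0) collection (I0 = CLOSURE({[P' → . P]}), then GOTO on every symbol after a dot until no new states appear). It has 10 states:
  I0: { [P → . d * P], [P → . d E], [P → . x], [P' → . P] }  — shift
  I1: { [P' → P .] }  — accept
  I2: { [E → . e], [E → . x *], [P → d . * P], [P → d . E] }  — shift
  I3: { [P → x .] }  — reduce
  I4: { [P → . d * P], [P → . d E], [P → . x], [P → d * . P] }  — shift
  I5: { [P → d E .] }  — reduce
  I6: { [E → e .] }  — reduce
  I7: { [E → x . *] }  — shift
  I8: { [E → x * .] }  — reduce
  I9: { [P → d * P .] }  — reduce

No state contains both a complete item and a shift item.

Answer: No shift-reduce conflicts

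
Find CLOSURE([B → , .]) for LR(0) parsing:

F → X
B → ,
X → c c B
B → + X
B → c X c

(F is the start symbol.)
{ [B → , .] }

Start with: [B → , .]
The dot is at the end, so nothing is added.

CLOSURE = { [B → , .] }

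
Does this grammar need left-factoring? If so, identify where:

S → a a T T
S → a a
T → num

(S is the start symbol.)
Left-factoring is needed when two productions for the same non-terminal
share a common prefix on the right-hand side.

Productions for S:
  S → a a T T
  S → a a

Found common prefix 'a a' in productions for S

Answer: Yes, S has productions with common prefix 'a a'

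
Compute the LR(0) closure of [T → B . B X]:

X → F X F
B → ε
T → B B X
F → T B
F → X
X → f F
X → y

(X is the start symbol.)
{ [B → .], [T → B . B X] }

Start with: [T → B . B X]
  [T → B . B X] has the dot before B: add [B → .]
No further items can be added.

CLOSURE = { [B → .], [T → B . B X] }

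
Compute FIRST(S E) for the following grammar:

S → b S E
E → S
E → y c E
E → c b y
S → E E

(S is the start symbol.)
FIRST sets of the non-terminals involved (from the grammar, by fixed-point iteration):
  FIRST(S) = { 'b', 'c', 'y' }

To compute FIRST(S E), process the symbols left to right:
Symbol S is a non-terminal. Add FIRST(S) \ {ε} = { 'b', 'c', 'y' }
S is not nullable (ε ∉ FIRST(S)), so stop here.
FIRST(S E) = { 'b', 'c', 'y' }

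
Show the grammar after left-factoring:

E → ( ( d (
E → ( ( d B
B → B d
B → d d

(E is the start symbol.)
Left-factoring transforms A → αβ₁ | αβ₂ into A → αA' and A' → β₁ | β₂
(α is the longest common prefix among the alternatives). Repeat until
no nonterminal has two alternatives with a common prefix.

Round 1: E has alternatives sharing prefix '( ( d'. Introduce E': E → ( ( d E'
  Add: E' → (
  Add: E' → B

No remaining common prefixes — done.

Resulting grammar:
E → ( ( d E'
E' → (
E' → B
B → B d
B → d d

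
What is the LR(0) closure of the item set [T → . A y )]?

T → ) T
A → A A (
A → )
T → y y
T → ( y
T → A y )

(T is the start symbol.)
{ [A → . )], [A → . A A (], [T → . A y )] }

Start with: [T → . A y )]
  [T → . A y )] has the dot before A: add [A → . A A (], [A → . )]
No further items can be added.

CLOSURE = { [A → . )], [A → . A A (], [T → . A y )] }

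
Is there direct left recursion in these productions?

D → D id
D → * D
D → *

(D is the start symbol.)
Yes, D is left-recursive

D → D id: LEFT RECURSIVE (starts with D)
D → * D: starts with '*'
D → *: starts with '*'

The grammar has direct left recursion on: D.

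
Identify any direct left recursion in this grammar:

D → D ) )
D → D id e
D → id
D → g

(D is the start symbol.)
D → D ) ): LEFT RECURSIVE (starts with D)
D → D id e: LEFT RECURSIVE (starts with D)
D → id: starts with id
D → g: starts with g

The grammar has direct left recursion on: D.

Answer: Yes, D is left-recursive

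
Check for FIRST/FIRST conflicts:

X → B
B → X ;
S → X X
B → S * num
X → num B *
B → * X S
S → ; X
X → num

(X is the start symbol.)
Yes. X → B / X → num B '*' on { 'num' }; X → B / X → num on { 'num' }; X → num B '*' / X → num on { 'num' }; B → X ';' / B → S '*' num on { '*', ';', 'num' }; B → X ';' / B → '*' X S on { '*' }; B → S '*' num / B → '*' X S on { '*' }; S → X X / S → ';' X on { ';' }

A FIRST/FIRST conflict occurs when two productions N → α and N → β for the same non-terminal have FIRST(α) ∩ FIRST(β) ≠ ∅ (with ε ∈ FIRST of a nullable right-hand side, so two nullable alternatives also conflict).

FIRST sets of the non-terminals at (or reachable through a nullable prefix from) the front of some alternative:
  FIRST(B) = { '*', ';', 'num' }
  FIRST(X) = { '*', ';', 'num' }
  FIRST(S) = { '*', ';', 'num' }

Productions for X:
  X → B: FIRST = { '*', ';', 'num' }
  X → num B *: FIRST = { 'num' }
  X → num: FIRST = { 'num' }
Productions for B:
  B → X ;: FIRST = { '*', ';', 'num' }
  B → S * num: FIRST = { '*', ';', 'num' }
  B → * X S: FIRST = { '*' }
Productions for S:
  S → X X: FIRST = { '*', ';', 'num' }
  S → ; X: FIRST = { ';' }

Conflict for X: X → B and X → num B *
  Overlap: { 'num' }
Conflict for X: X → B and X → num
  Overlap: { 'num' }
Conflict for X: X → num B * and X → num
  Overlap: { 'num' }
Conflict for B: B → X ; and B → S * num
  Overlap: { '*', ';', 'num' }
Conflict for B: B → X ; and B → * X S
  Overlap: { '*' }
Conflict for B: B → S * num and B → * X S
  Overlap: { '*' }
Conflict for S: S → X X and S → ; X
  Overlap: { ';' }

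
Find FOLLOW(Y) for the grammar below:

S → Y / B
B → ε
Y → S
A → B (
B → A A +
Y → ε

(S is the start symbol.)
To compute FOLLOW(Y), find every occurrence of Y on a right-hand side N → α Y β: add FIRST(β) \ {ε}, and if β is empty or nullable also add FOLLOW(N). Iterate to a fixed point.

In S → Y / B: Y is followed by '/' B, add FIRST('/' B) \ {ε} = { '/' }

Taking the union: FOLLOW(Y) = { '/' }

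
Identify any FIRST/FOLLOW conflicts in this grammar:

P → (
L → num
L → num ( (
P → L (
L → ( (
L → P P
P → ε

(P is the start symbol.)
A FIRST/FOLLOW conflict occurs when a non-terminal N has a nullable alternative N → β (β ⇒* ε) and another alternative N → α with FIRST(α) ∩ FOLLOW(N) ≠ ∅: on such a lookahead the parser cannot decide between expanding α and letting N vanish via β.

Nullable non-terminals: L, P.
FIRST sets used below: FIRST(P) = { '(', 'num', ε }, FIRST(L) = { '(', 'num', ε }

L: nullable alternative(s) L → P P; FOLLOW(L) = { '(' }
  L → num: FIRST \ {ε} = { 'num' } — disjoint from FOLLOW(L)
  L → num ( (: FIRST \ {ε} = { 'num' } — disjoint from FOLLOW(L)
  L → ( (: FIRST \ {ε} = { '(' } — overlaps FOLLOW(L) on { '(' }: CONFLICT
  L → P P: FIRST \ {ε} = { '(', 'num' } — this is the only nullable alternative, skip

P: nullable alternative(s) P → ε; FOLLOW(P) = { $, '(', 'num' }
  P → (: FIRST \ {ε} = { '(' } — overlaps FOLLOW(P) on { '(' }: CONFLICT
  P → L (: FIRST \ {ε} = { '(', 'num' } — overlaps FOLLOW(P) on { '(', 'num' }: CONFLICT
  P → ε: FIRST \ {ε} = { } — this is the only nullable alternative, skip

So the grammar has 3 FIRST/FOLLOW conflicts (marked CONFLICT above).

Answer: Yes. P → '(' with FOLLOW(P) on { '(' }; P → L '(' with FOLLOW(P) on { '(', 'num' }; L → '(' '(' with FOLLOW(L) on { '(' }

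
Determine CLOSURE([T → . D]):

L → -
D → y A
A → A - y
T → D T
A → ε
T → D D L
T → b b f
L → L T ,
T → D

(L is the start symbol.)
{ [D → . y A], [T → . D] }

To compute CLOSURE, for each item [A → α.Bβ] where B is a non-terminal, add [B → .γ] for all productions B → γ; repeat for the newly added items until nothing changes.

Start with: [T → . D]
  [T → . D] has the dot before D: add [D → . y A]
No further items can be added.

CLOSURE = { [D → . y A], [T → . D] }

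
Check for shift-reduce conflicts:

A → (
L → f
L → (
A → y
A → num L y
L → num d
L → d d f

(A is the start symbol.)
No shift-reduce conflicts

Augment with A' → A and build the canonical LR(0) collection (I0 = CLOSURE({[A' → . A]}), then GOTO on every symbol after a dot until no new states appear). It has 14 states:
  I0: { [A → . (], [A → . num L y], [A → . y], [A' → . A] }  — shift
  I1: { [A → ( .] }  — reduce
  I2: { [A' → A .] }  — accept
  I3: { [A → num . L y], [L → . (], [L → . d d f], [L → . f], [L → . num d] }  — shift
  I4: { [A → y .] }  — reduce
  I5: { [L → ( .] }  — reduce
  I6: { [A → num L . y] }  — shift
  I7: { [L → d . d f] }  — shift
  I8: { [L → f .] }  — reduce
  I9: { [L → num . d] }  — shift
  I10: { [L → num d .] }  — reduce
  I11: { [L → d d . f] }  — shift
  I12: { [L → d d f .] }  — reduce
  I13: { [A → num L y .] }  — reduce

No state contains both a complete item and a shift item.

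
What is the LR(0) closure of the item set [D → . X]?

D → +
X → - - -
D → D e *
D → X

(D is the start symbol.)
To compute CLOSURE, for each item [A → α.Bβ] where B is a non-terminal, add [B → .γ] for all productions B → γ; repeat for the newly added items until nothing changes.

Start with: [D → . X]
  [D → . X] has the dot before X: add [X → . - - -]
No further items can be added.

CLOSURE = { [D → . X], [X → . - - -] }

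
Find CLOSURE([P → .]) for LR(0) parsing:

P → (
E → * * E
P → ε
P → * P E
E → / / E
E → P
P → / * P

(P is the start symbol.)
{ [P → .] }

To compute CLOSURE, for each item [A → α.Bβ] where B is a non-terminal, add [B → .γ] for all productions B → γ; repeat for the newly added items until nothing changes.

Start with: [P → .]
The dot is at the end, so nothing is added.

CLOSURE = { [P → .] }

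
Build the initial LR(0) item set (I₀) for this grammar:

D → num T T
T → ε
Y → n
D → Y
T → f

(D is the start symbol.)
{ [D → . Y], [D → . num T T], [D' → . D], [Y → . n] }

First, augment the grammar with D' → D
I₀ = CLOSURE({ [D' → . D] }):
  [D' → . D] has the dot before D: add [D → . num T T], [D → . Y]
  [D → . Y] has the dot before Y: add [Y → . n]
No further items can be added.

I₀ = { [D → . Y], [D → . num T T], [D' → . D], [Y → . n] }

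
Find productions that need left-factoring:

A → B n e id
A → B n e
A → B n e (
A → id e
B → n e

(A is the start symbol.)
Yes, A has productions with common prefix 'B n e'

Left-factoring is needed when two productions for the same non-terminal
share a common prefix on the right-hand side.

Productions for A:
  A → B n e id
  A → B n e
  A → B n e (
  A → id e

Found common prefix 'B n e' in productions for A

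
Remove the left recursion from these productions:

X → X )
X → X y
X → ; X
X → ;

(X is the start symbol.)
X is directly left-recursive. The standard transformation for
  A → A α₁ | ... | A α_m | β₁ | ... | β_n
is
  A  → β₁ A' | ... | β_n A'
  A' → α₁ A' | ... | α_m A' | ε

X → ; X becomes X → ; X X'
X → ; becomes X → ; X'
X → X ) becomes X' → ) X'
X → X y becomes X' → y X'
Add X' → ε

Resulting grammar:
X → ; X X'
X → ; X'
X' → ) X'
X' → y X'
X' → ε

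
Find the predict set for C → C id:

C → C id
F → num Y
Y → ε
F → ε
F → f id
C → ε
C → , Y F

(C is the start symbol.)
{ ',', 'id' }

PREDICT(C → C id) = (FIRST(RHS) \ {ε}) ∪ (FOLLOW(C) if ε ∈ FIRST(RHS), i.e. RHS ⇒* ε)
FIRST(C) = { ',', 'id', ε }
FIRST(C id) = { ',', 'id' }
ε ∉ FIRST(C id), so FOLLOW(C) is not added.
PREDICT(C → C id) = { ',', 'id' }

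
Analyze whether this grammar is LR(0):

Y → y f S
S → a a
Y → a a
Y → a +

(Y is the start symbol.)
Augment with Y' → Y and build the canonical LR(0) collection (I0 = CLOSURE({[Y' → . Y]}), then GOTO on every symbol after a dot until no new states appear). It has 10 states:
  I0: { [Y → . a +], [Y → . a a], [Y → . y f S], [Y' → . Y] }  — shift
  I1: { [Y' → Y .] }  — accept
  I2: { [Y → a . +], [Y → a . a] }  — shift
  I3: { [Y → y . f S] }  — shift
  I4: { [S → . a a], [Y → y f . S] }  — shift
  I5: { [Y → y f S .] }  — reduce
  I6: { [S → a . a] }  — shift
  I7: { [S → a a .] }  — reduce
  I8: { [Y → a + .] }  — reduce
  I9: { [Y → a a .] }  — reduce

Every state is either a pure shift/goto state or contains exactly one complete item and nothing to shift — no conflicts. The grammar is LR(0).

Answer: Yes, the grammar is LR(0)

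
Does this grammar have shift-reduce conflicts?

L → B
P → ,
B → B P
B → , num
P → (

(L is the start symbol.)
Augment with L' → L and build the canonical LR(0) collection (I0 = CLOSURE({[L' → . L]}), then GOTO on every symbol after a dot until no new states appear). It has 8 states:
  I0: { [B → . , num], [B → . B P], [L → . B], [L' → . L] }  — shift
  I1: { [B → , . num] }  — shift
  I2: { [B → B . P], [L → B .], [P → . (], [P → . ,] }  — shift, reduce
  I3: { [L' → L .] }  — accept
  I4: { [P → ( .] }  — reduce
  I5: { [P → , .] }  — reduce
  I6: { [B → B P .] }  — reduce
  I7: { [B → , num .] }  — reduce

I2 contains reduce item [L → B .] and shift items [P → . (], [P → . ,] — shift-reduce conflict.

Answer: Yes — I2: [L → B .] vs [P → . (]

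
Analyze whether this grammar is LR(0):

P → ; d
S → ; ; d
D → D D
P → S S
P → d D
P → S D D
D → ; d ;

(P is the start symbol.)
A grammar is LR(0) if no state in the canonical LR(0) collection has:
  - both a shift item (dot before a terminal) and a complete item (shift-reduce conflict), or
  - two or more complete items (reduce-reduce conflict; the accept item [P' → P .] counts as a complete item here).

Augment with P' → P and build the canonical LR(0) collection (I0 = CLOSURE({[P' → . P]}), then GOTO on every symbol after a dot until no new states appear). It has 17 states:
  I0: { [P → . ; d], [P → . S D D], [P → . S S], [P → . d D], [P' → . P], [S → . ; ; d] }  — shift
  I1: { [P → ; . d], [S → ; . ; d] }  — shift
  I2: { [P' → P .] }  — accept
  I3: { [D → . ; d ;], [D → . D D], [P → S . D D], [P → S . S], [S → . ; ; d] }  — shift
  I4: { [D → . ; d ;], [D → . D D], [P → d . D] }  — shift
  I5: { [D → ; . d ;] }  — shift
  I6: { [D → . ; d ;], [D → . D D], [D → D . D], [P → d D .] }  — shift, reduce
  I7: { [D → . ; d ;], [D → . D D], [D → D . D], [D → D D .] }  — shift, reduce
  I8: { [D → ; d . ;] }  — shift
  I9: { [D → ; d ; .] }  — reduce
  I10: { [D → ; . d ;], [S → ; . ; d] }  — shift
  I11: { [D → . ; d ;], [D → . D D], [D → D . D], [P → S D . D] }  — shift
  I12: { [P → S S .] }  — reduce
  I13: { [D → . ; d ;], [D → . D D], [D → D . D], [D → D D .], [P → S D D .] }  — shift, 2 reduces
  I14: { [S → ; ; . d] }  — shift
  I15: { [S → ; ; d .] }  — reduce
  I16: { [P → ; d .] }  — reduce

Conflict in state I6:
  Shift-reduce conflict between [P → d D .] and [D → . ; d ;]
So the grammar is NOT LR(0).

Answer: No. Shift-reduce conflict between [P → d D .] and [D → . ; d ;]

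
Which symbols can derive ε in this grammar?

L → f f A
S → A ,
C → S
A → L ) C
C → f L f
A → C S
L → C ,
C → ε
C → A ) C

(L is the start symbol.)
ε-productions: C → ε
So C is immediately nullable.
No further non-terminal can be added: every production for the remaining non-terminals contains a terminal or a non-nullable non-terminal.
Nullable = { 'C' }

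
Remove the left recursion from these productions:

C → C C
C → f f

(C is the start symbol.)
C → f f C'
C' → C C'
C' → ε

C is directly left-recursive. The standard transformation for
  A → A α₁ | ... | A α_m | β₁ | ... | β_n
is
  A  → β₁ A' | ... | β_n A'
  A' → α₁ A' | ... | α_m A' | ε

C → f f becomes C → f f C'
C → C C becomes C' → C C'
Add C' → ε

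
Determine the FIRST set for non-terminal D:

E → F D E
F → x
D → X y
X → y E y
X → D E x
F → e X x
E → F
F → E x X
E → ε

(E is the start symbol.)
To compute FIRST(D), examine every production with D on the left-hand side, reading each right-hand side left to right until a non-nullable symbol is reached.

FIRST sets of the other non-terminals involved (by the same procedure, iterated to a fixed point):
  FIRST(X) = { 'y' }

From D → X y:
  - X is a non-terminal: add FIRST(X) \ {ε} = { 'y' }
    X is not nullable, so stop

Collecting: FIRST(D) = { 'y' }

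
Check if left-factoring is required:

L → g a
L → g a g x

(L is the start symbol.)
Left-factoring is needed when two productions for the same non-terminal
share a common prefix on the right-hand side.

Productions for L:
  L → g a
  L → g a g x

Found common prefix 'g a' in productions for L

Answer: Yes, L has productions with common prefix 'g a'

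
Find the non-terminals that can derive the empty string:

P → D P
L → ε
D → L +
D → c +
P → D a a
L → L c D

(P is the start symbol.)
A non-terminal is nullable if it can derive ε (the empty string): either it has an ε-production, or it has a production whose right-hand side consists entirely of nullable non-terminals.

ε-productions: L → ε
So L is immediately nullable.
No further non-terminal can be added: every production for the remaining non-terminals contains a terminal or a non-nullable non-terminal.
Nullable = { 'L' }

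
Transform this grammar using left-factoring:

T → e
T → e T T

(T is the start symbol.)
T → e T'
T' → ε
T' → T T

Left-factoring transforms A → αβ₁ | αβ₂ into A → αA' and A' → β₁ | β₂
(α is the longest common prefix among the alternatives). Repeat until
no nonterminal has two alternatives with a common prefix.

Round 1: T has alternatives sharing prefix 'e'. Introduce T': T → e T'
  Add: T' → ε
  Add: T' → T T

No remaining common prefixes — done.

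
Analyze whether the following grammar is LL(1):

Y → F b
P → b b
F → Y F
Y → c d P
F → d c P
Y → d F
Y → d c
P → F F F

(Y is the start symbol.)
No. Predict set conflict for Y: { 'c' }

A grammar is LL(1) if for each non-terminal N with multiple productions, the predict sets of those productions are pairwise disjoint, where PREDICT(N → α) = (FIRST(α) \ {ε}) ∪ (FOLLOW(N) if α ⇒* ε).

Relevant sets:
  FIRST(F) = { 'c', 'd' }
  FIRST(Y) = { 'c', 'd' }

For Y:
  PREDICT(Y → F b) = { 'c', 'd' }
  PREDICT(Y → c d P) = { 'c' }
  PREDICT(Y → d F) = { 'd' }
  PREDICT(Y → d c) = { 'd' }
For P:
  PREDICT(P → b b) = { 'b' }
  PREDICT(P → F F F) = { 'c', 'd' }
For F:
  PREDICT(F → Y F) = { 'c', 'd' }
  PREDICT(F → d c P) = { 'd' }

Conflict found: Predict set conflict for Y: { 'c' }
The grammar is NOT LL(1).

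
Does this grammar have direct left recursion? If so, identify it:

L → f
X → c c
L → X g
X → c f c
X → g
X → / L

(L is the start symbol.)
Direct left recursion occurs when N → N α for some non-terminal N (the right-hand side begins with the left-hand side itself).

L → f: starts with f
X → c c: starts with c
L → X g: starts with X
X → c f c: starts with c
X → g: starts with g
X → / L: starts with '/'

No direct left recursion found.

Answer: No direct left recursion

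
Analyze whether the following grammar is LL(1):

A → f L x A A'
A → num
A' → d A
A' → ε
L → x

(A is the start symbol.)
A grammar is LL(1) if for each non-terminal N with multiple productions, the predict sets of those productions are pairwise disjoint, where PREDICT(N → α) = (FIRST(α) \ {ε}) ∪ (FOLLOW(N) if α ⇒* ε).

Relevant sets:
  FOLLOW(A') = { $, 'd' }

For A:
  PREDICT(A → f L x A A') = { 'f' }
  PREDICT(A → num) = { 'num' }
For A':
  PREDICT(A' → d A) = { 'd' }
  PREDICT(A' → ε) = { $, 'd' }
L has a single production, so nothing to check there.

Conflict found: Predict set conflict for A': { 'd' }
The grammar is NOT LL(1).

Answer: No. Predict set conflict for A': { 'd' }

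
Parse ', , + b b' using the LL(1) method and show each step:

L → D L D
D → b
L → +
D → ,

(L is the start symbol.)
LL(1) parsing maintains a stack (initially the start symbol over $) and the input. At each step: if the stack top is a terminal, match it against the current input token; if it is a non-terminal N, replace it with the RHS of M[N, lookahead] (the unique production whose predict set contains the lookahead).

Stack is shown with the top on the left.

Stack      Input        Action
------------------------------
L $        , , + b b $  output L → D L D
D L D $    , , + b b $  output D → ,
, L D $    , , + b b $  match ','
L D $      , + b b $    output L → D L D
D L D D $  , + b b $    output D → ,
, L D D $  , + b b $    match ','
L D D $    + b b $      output L → +
+ D D $    + b b $      match '+'
D D $      b b $        output D → b
b D $      b b $        match 'b'
D $        b $          output D → b
b $        b $          match 'b'
$          $            accept

The string is accepted.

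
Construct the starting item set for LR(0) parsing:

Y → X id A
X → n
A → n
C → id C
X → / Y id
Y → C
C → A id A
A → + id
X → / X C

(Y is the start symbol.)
{ [A → . + id], [A → . n], [C → . A id A], [C → . id C], [X → . / X C], [X → . / Y id], [X → . n], [Y → . C], [Y → . X id A], [Y' → . Y] }

First, augment the grammar with Y' → Y
I₀ = CLOSURE({ [Y' → . Y] }):
  [Y' → . Y] has the dot before Y: add [Y → . X id A], [Y → . C]
  [Y → . X id A] has the dot before X: add [X → . n], [X → . / Y id], [X → . / X C]
  [Y → . C] has the dot before C: add [C → . id C], [C → . A id A]
  [C → . A id A] has the dot before A: add [A → . n], [A → . + id]
No further items can be added.

I₀ = { [A → . + id], [A → . n], [C → . A id A], [C → . id C], [X → . / X C], [X → . / Y id], [X → . n], [Y → . C], [Y → . X id A], [Y' → . Y] }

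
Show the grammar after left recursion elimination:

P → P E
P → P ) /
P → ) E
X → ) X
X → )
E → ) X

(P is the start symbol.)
P is directly left-recursive. The standard transformation for
  A → A α₁ | ... | A α_m | β₁ | ... | β_n
is
  A  → β₁ A' | ... | β_n A'
  A' → α₁ A' | ... | α_m A' | ε

P → ) E becomes P → ) E P'
P → P E becomes P' → E P'
P → P ) / becomes P' → ) / P'
Add P' → ε

Productions for other non-terminals are unchanged:
  X → ) X
  X → )
  E → ) X

Resulting grammar:
P → ) E P'
P' → E P'
P' → ) / P'
P' → ε
X → ) X
X → )
E → ) X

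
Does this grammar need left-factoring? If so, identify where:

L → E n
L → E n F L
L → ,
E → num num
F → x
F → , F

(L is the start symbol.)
Left-factoring is needed when two productions for the same non-terminal
share a common prefix on the right-hand side.

Productions for L:
  L → E n
  L → E n F L
  L → ,
Productions for F:
  F → x
  F → , F

Found common prefix 'E n' in productions for L

Answer: Yes, L has productions with common prefix 'E n'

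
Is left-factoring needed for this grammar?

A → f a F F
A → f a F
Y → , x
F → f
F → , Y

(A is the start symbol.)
Left-factoring is needed when two productions for the same non-terminal
share a common prefix on the right-hand side.

Productions for A:
  A → f a F F
  A → f a F
Productions for F:
  F → f
  F → , Y

Found common prefix 'f a F' in productions for A

Answer: Yes, A has productions with common prefix 'f a F'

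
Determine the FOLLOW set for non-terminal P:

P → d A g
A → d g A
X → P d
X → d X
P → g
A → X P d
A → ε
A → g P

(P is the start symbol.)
P is the start symbol, so $ ∈ FOLLOW(P).
In X → P d: P is followed by d, add FIRST(d) \ {ε} = { 'd' }
In A → X P d: P is followed by d, add FIRST(d) \ {ε} = { 'd' }
In A → g P: P is at the end, add FOLLOW(A)

The FOLLOW sets referred to above (computed the same way, to a fixed point):
  FOLLOW(A) = { 'g' }

Taking the union: FOLLOW(P) = { $, 'd', 'g' }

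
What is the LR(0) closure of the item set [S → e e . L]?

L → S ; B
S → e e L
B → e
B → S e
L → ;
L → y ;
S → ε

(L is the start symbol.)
To compute CLOSURE, for each item [A → α.Bβ] where B is a non-terminal, add [B → .γ] for all productions B → γ; repeat for the newly added items until nothing changes.

Start with: [S → e e . L]
  [S → e e . L] has the dot before L: add [L → . S ; B], [L → . ;], [L → . y ;]
  [L → . S ; B] has the dot before S: add [S → . e e L], [S → .]
No further items can be added.

CLOSURE = { [L → . ;], [L → . S ; B], [L → . y ;], [S → . e e L], [S → .], [S → e e . L] }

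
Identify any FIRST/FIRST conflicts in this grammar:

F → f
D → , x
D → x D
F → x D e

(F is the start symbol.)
No FIRST/FIRST conflicts.

Productions for F:
  F → f: FIRST = { 'f' }
  F → x D e: FIRST = { 'x' }
Productions for D:
  D → , x: FIRST = { ',' }
  D → x D: FIRST = { 'x' }

All alternatives of each non-terminal have pairwise disjoint FIRST sets.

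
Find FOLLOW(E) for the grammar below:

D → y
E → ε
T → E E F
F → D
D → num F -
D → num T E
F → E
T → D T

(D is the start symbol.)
To compute FOLLOW(E), find every occurrence of E on a right-hand side N → α E β: add FIRST(β) \ {ε}, and if β is empty or nullable also add FOLLOW(N). Iterate to a fixed point.

In T → E E F: E is followed by E F, add FIRST(E F) \ {ε} = { 'num', 'y' }
  E F is nullable, so also add FOLLOW(T)
In T → E E F: E is followed by F, add FIRST(F) \ {ε} = { 'num', 'y' }
  F is nullable, so also add FOLLOW(T)
In D → num T E: E is at the end, add FOLLOW(D)
In F → E: E is at the end, add FOLLOW(F)

The FOLLOW sets referred to above (computed the same way, to a fixed point):
  FOLLOW(T) = { $, '-', 'num', 'y' }
  FOLLOW(D) = { $, '-', 'num', 'y' }
  FOLLOW(F) = { $, '-', 'num', 'y' }

Taking the union: FOLLOW(E) = { $, '-', 'num', 'y' }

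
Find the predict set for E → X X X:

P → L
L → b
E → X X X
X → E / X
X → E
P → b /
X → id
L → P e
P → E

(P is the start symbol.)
PREDICT(E → X X X) = (FIRST(RHS) \ {ε}) ∪ (FOLLOW(E) if ε ∈ FIRST(RHS), i.e. RHS ⇒* ε)
FIRST(X) = { 'id' }
FIRST(X X X) = { 'id' }
ε ∉ FIRST(X X X), so FOLLOW(E) is not added.
PREDICT(E → X X X) = { 'id' }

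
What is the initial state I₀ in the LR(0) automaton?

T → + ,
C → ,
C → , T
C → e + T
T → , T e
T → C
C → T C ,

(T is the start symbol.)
{ [C → . , T], [C → . ,], [C → . T C ,], [C → . e + T], [T → . + ,], [T → . , T e], [T → . C], [T' → . T] }

First, augment the grammar with T' → T
I₀ = CLOSURE({ [T' → . T] }):
  [T' → . T] has the dot before T: add [T → . + ,], [T → . , T e], [T → . C]
  [T → . C] has the dot before C: add [C → . ,], [C → . , T], [C → . e + T], [C → . T C ,]
No further items can be added.

I₀ = { [C → . , T], [C → . ,], [C → . T C ,], [C → . e + T], [T → . + ,], [T → . , T e], [T → . C], [T' → . T] }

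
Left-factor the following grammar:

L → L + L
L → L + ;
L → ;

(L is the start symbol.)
Left-factoring transforms A → αβ₁ | αβ₂ into A → αA' and A' → β₁ | β₂
(α is the longest common prefix among the alternatives). Repeat until
no nonterminal has two alternatives with a common prefix.

Round 1: L has alternatives sharing prefix 'L +'. Introduce L': L → L + L'
  Add: L' → L
  Add: L' → ;

No remaining common prefixes — done.

Resulting grammar:
L → L + L'
L' → L
L' → ;
L → ;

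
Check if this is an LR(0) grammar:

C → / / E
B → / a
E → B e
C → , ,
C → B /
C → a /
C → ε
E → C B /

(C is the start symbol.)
No. Shift-reduce conflict between [C → .] and [B → . / a]

A grammar is LR(0) if no state in the canonical LR(0) collection has:
  - both a shift item (dot before a terminal) and a complete item (shift-reduce conflict), or
  - two or more complete items (reduce-reduce conflict; the accept item [C' → C .] counts as a complete item here).

Augment with C' → C and build the canonical LR(0) collection (I0 = CLOSURE({[C' → . C]}), then GOTO on every symbol after a dot until no new states appear). It has 18 states:
  I0: { [B → . / a], [C → . , ,], [C → . / / E], [C → . B /], [C → . a /], [C → .], [C' → . C] }  — shift, reduce
  I1: { [C → , . ,] }  — shift
  I2: { [B → / . a], [C → / . / E] }  — shift
  I3: { [C → B . /] }  — shift
  I4: { [C' → C .] }  — accept
  I5: { [C → a . /] }  — shift
  I6: { [C → a / .] }  — reduce
  I7: { [C → B / .] }  — reduce
  I8: { [B → . / a], [C → . , ,], [C → . / / E], [C → . B /], [C → . a /], [C → .], [C → / / . E], [E → . B e], [E → . C B /] }  — shift, reduce
  I9: { [B → / a .] }  — reduce
  I10: { [C → B . /], [E → B . e] }  — shift
  I11: { [B → . / a], [E → C . B /] }  — shift
  I12: { [C → / / E .] }  — reduce
  I13: { [B → / . a] }  — shift
  I14: { [E → C B . /] }  — shift
  I15: { [E → C B / .] }  — reduce
  I16: { [E → B e .] }  — reduce
  I17: { [C → , , .] }  — reduce

Conflict in state I0:
  Shift-reduce conflict between [C → .] and [B → . / a]
So the grammar is NOT LR(0).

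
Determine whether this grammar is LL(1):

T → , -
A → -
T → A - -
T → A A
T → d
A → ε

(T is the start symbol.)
A grammar is LL(1) if for each non-terminal N with multiple productions, the predict sets of those productions are pairwise disjoint, where PREDICT(N → α) = (FIRST(α) \ {ε}) ∪ (FOLLOW(N) if α ⇒* ε).

Relevant sets:
  FIRST(A) = { '-', ε }
  FOLLOW(T) = { $ }
  FOLLOW(A) = { $, '-' }

For T:
  PREDICT(T → ',' '-') = { ',' }
  PREDICT(T → A '-' '-') = { '-' }
  PREDICT(T → A A) = { $, '-' }
  PREDICT(T → d) = { 'd' }
For A:
  PREDICT(A → '-') = { '-' }
  PREDICT(A → ε) = { $, '-' }

Conflict found: Predict set conflict for T: { '-' }
The grammar is NOT LL(1).

Answer: No. Predict set conflict for T: { '-' }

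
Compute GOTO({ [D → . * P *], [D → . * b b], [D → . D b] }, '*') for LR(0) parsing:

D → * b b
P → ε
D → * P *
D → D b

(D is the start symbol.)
GOTO(I, '*') = CLOSURE({ [A → αX.β] : [A → α.Xβ] ∈ I, X = '*' })

Items with dot before '*', with the dot advanced:
  [D → . * P *] → [D → * . P *]
  [D → . * b b] → [D → * . b b]
Closure of the advanced items:
  [D → * . P *] has the dot before P: add [P → .]

GOTO = { [D → * . P *], [D → * . b b], [P → .] }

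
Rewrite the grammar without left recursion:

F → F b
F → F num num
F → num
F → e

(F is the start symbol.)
F is directly left-recursive. The standard transformation for
  A → A α₁ | ... | A α_m | β₁ | ... | β_n
is
  A  → β₁ A' | ... | β_n A'
  A' → α₁ A' | ... | α_m A' | ε

F → num becomes F → num F'
F → e becomes F → e F'
F → F b becomes F' → b F'
F → F num num becomes F' → num num F'
Add F' → ε

Resulting grammar:
F → num F'
F → e F'
F' → b F'
F' → num num F'
F' → ε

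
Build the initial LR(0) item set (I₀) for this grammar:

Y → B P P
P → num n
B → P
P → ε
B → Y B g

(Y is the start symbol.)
First, augment the grammar with Y' → Y
I₀ = CLOSURE({ [Y' → . Y] }):
  [Y' → . Y] has the dot before Y: add [Y → . B P P]
  [Y → . B P P] has the dot before B: add [B → . P], [B → . Y B g]
  [B → . P] has the dot before P: add [P → . num n], [P → .]
No further items can be added.

I₀ = { [B → . P], [B → . Y B g], [P → . num n], [P → .], [Y → . B P P], [Y' → . Y] }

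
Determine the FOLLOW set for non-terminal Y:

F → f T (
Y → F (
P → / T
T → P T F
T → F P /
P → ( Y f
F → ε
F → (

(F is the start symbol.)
{ 'f' }

In P → ( Y f: Y is followed by f, add FIRST(f) \ {ε} = { 'f' }

Taking the union: FOLLOW(Y) = { 'f' }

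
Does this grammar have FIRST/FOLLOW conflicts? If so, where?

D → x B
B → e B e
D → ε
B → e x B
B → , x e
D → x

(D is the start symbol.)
Nullable non-terminals: D.

D: nullable alternative(s) D → ε; FOLLOW(D) = { $ }
  D → x B: FIRST \ {ε} = { 'x' } — disjoint from FOLLOW(D)
  D → ε: FIRST \ {ε} = { } — this is the only nullable alternative, skip
  D → x: FIRST \ {ε} = { 'x' } — disjoint from FOLLOW(D)

B has no nullable alternative, so no FIRST/FOLLOW check is needed there.

No FIRST/FOLLOW conflicts found.

Answer: No FIRST/FOLLOW conflicts.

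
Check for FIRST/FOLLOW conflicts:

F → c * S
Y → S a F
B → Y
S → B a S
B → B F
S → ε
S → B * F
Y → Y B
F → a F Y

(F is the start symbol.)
A FIRST/FOLLOW conflict occurs when a non-terminal N has a nullable alternative N → β (β ⇒* ε) and another alternative N → α with FIRST(α) ∩ FOLLOW(N) ≠ ∅: on such a lookahead the parser cannot decide between expanding α and letting N vanish via β.

Nullable non-terminals: S.
FIRST sets used below: FIRST(B) = { 'a' }

S: nullable alternative(s) S → ε; FOLLOW(S) = { $, '*', 'a', 'c' }
  S → B a S: FIRST \ {ε} = { 'a' } — overlaps FOLLOW(S) on { 'a' }: CONFLICT
  S → ε: FIRST \ {ε} = { } — this is the only nullable alternative, skip
  S → B * F: FIRST \ {ε} = { 'a' } — overlaps FOLLOW(S) on { 'a' }: CONFLICT

B, F, Y have no nullable alternative, so no FIRST/FOLLOW check is needed there.

So the grammar has 2 FIRST/FOLLOW conflicts (marked CONFLICT above).

Answer: Yes. S → B a S with FOLLOW(S) on { 'a' }; S → B '*' F with FOLLOW(S) on { 'a' }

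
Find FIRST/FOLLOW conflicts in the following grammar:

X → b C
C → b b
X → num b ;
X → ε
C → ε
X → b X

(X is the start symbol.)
No FIRST/FOLLOW conflicts.

Nullable non-terminals: C, X.

C: nullable alternative(s) C → ε; FOLLOW(C) = { $ }
  C → b b: FIRST \ {ε} = { 'b' } — disjoint from FOLLOW(C)
  C → ε: FIRST \ {ε} = { } — this is the only nullable alternative, skip

X: nullable alternative(s) X → ε; FOLLOW(X) = { $ }
  X → b C: FIRST \ {ε} = { 'b' } — disjoint from FOLLOW(X)
  X → num b ;: FIRST \ {ε} = { 'num' } — disjoint from FOLLOW(X)
  X → ε: FIRST \ {ε} = { } — this is the only nullable alternative, skip
  X → b X: FIRST \ {ε} = { 'b' } — disjoint from FOLLOW(X)

No FIRST/FOLLOW conflicts found.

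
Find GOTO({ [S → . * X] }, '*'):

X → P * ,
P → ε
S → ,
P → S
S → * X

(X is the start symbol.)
{ [P → . S], [P → .], [S → * . X], [S → . * X], [S → . ,], [X → . P * ,] }

GOTO(I, '*') = CLOSURE({ [A → αX.β] : [A → α.Xβ] ∈ I, X = '*' })

Items with dot before '*', with the dot advanced:
  [S → . * X] → [S → * . X]
Closure of the advanced items:
  [S → * . X] has the dot before X: add [X → . P * ,]
  [X → . P * ,] has the dot before P: add [P → .], [P → . S]
  [P → . S] has the dot before S: add [S → . ,], [S → . * X]

GOTO = { [P → . S], [P → .], [S → * . X], [S → . * X], [S → . ,], [X → . P * ,] }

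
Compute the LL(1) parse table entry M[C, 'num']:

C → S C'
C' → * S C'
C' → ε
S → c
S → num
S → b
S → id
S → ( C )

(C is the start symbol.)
To find M[C, 'num'], we find productions for C where 'num' is in the predict set (PREDICT(N → α) = (FIRST(α) \ {ε}) ∪ (FOLLOW(N) if α ⇒* ε)).

Relevant sets:
  FIRST(S) = { '(', 'b', 'c', 'id', 'num' }

C → S C': PREDICT = { '(', 'b', 'c', 'id', 'num' }
  'num' is in predict set, so this production goes in M[C, 'num']

M[C, 'num'] = C → S C'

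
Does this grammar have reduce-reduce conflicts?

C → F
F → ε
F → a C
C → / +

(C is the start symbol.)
A reduce-reduce conflict occurs when an LR(0) state has two complete items [A → α .] and [B → β .] — both call for a reduction, and with no lookahead the parser cannot choose between them.

Augment with C' → C and build the canonical LR(0) collection (I0 = CLOSURE({[C' → . C]}), then GOTO on every symbol after a dot until no new states appear). It has 7 states:
  I0: { [C → . / +], [C → . F], [C' → . C], [F → . a C], [F → .] }  — shift, reduce
  I1: { [C → / . +] }  — shift
  I2: { [C' → C .] }  — accept
  I3: { [C → F .] }  — reduce
  I4: { [C → . / +], [C → . F], [F → . a C], [F → .], [F → a . C] }  — shift, reduce
  I5: { [F → a C .] }  — reduce
  I6: { [C → / + .] }  — reduce

No state contains more than one complete item.

Answer: No reduce-reduce conflicts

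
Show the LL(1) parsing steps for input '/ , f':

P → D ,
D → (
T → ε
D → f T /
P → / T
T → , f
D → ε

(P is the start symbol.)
LL(1) parsing maintains a stack (initially the start symbol over $) and the input. At each step: if the stack top is a terminal, match it against the current input token; if it is a non-terminal N, replace it with the RHS of M[N, lookahead] (the unique production whose predict set contains the lookahead).

Stack is shown with the top on the left.

Stack  Input    Action
----------------------
P $    / , f $  output P → / T
/ T $  / , f $  match '/'
T $    , f $    output T → , f
, f $  , f $    match ','
f $    f $      match 'f'
$      $        accept

The string is accepted.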